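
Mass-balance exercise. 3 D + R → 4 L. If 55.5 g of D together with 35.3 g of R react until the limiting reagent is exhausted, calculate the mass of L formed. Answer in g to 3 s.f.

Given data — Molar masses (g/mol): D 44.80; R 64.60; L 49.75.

n(D) = 55.50 / 44.80 = 1.239 mol
n(R) = 35.30 / 64.60 = 0.5464 mol
n/ν for D = 1.239/3 = 0.4130
n/ν for R = 0.5464/1 = 0.5464
Smallest n/ν is D → limiting reagent.
n(L) = (4/3) × 1.239 = 1.652 mol
mass = 1.652 × 49.75 = 82.19 g

82.2 g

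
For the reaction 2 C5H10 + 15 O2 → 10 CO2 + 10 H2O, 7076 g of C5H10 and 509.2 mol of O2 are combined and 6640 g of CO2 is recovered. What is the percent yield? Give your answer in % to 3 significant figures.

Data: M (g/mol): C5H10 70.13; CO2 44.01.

n(C5H10) = 7076 / 70.13 = 100.9 mol
n(O2) = 509.2 mol
n/ν for C5H10 = 100.9/2 = 50.45
n/ν for O2 = 509.2/15 = 33.95
Smallest n/ν is O2 → limiting reagent.
theoretical n(CO2) = (10/15) × 509.2 = 339.5 mol → 14940 g
% yield = 6640 / 14940 × 100 = 44.44 %

44.4 %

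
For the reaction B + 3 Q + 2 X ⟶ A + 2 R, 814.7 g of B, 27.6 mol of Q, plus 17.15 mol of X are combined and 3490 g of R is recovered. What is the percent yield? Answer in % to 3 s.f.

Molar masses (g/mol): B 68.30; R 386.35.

n(B) = 814.7 / 68.30 = 11.93 mol
n(Q) = 27.60 mol
n(X) = 17.15 mol
n/ν → B: 11.93, Q: 9.200, X: 8.575; X is limiting.
theoretical n(R) = (2/2) × 17.15 = 17.15 mol → 6626 g
% yield = 3490 / 6626 × 100 = 52.67 %

52.7 %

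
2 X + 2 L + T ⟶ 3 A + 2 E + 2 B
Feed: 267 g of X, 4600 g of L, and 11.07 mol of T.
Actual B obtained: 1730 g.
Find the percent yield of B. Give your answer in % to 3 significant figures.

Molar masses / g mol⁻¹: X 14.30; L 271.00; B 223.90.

n(X) = 267.0 / 14.30 = 18.67 mol
n(L) = 4600 / 271.00 = 16.97 mol
n(T) = 11.07 mol
n/ν → X: 9.335, L: 8.485, T: 11.07; L is limiting.
theoretical n(B) = (2/2) × 16.97 = 16.97 mol → 3800 g
% yield = 1730 / 3800 × 100 = 45.53 %

45.5 %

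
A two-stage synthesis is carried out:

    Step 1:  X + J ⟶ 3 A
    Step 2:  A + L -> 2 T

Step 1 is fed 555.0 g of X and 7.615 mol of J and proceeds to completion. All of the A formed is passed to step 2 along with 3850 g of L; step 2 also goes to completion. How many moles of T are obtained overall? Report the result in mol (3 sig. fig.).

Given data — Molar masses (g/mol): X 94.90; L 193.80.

35.1 mol

Step 1:
n(X) = 555.0 / 94.90 = 5.848 mol
n(J) = 7.615 mol
n/ν → X: 5.848, J: 7.615; X is limiting.
n(A) produced = (3/1) × 5.848 = 17.54 mol
Step 2:
n(A) available = 17.54 mol
n(L) = 3850 / 193.80 = 19.87 mol
n/ν → A: 17.54, L: 19.87; A is limiting.
n(T) = (2/1) × 17.54 = 35.08 mol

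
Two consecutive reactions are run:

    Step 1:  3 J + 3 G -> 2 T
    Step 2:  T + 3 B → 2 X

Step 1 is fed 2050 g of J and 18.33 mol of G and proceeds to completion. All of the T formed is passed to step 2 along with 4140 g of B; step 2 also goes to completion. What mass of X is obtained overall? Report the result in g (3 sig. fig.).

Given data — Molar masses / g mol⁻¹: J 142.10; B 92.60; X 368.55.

7090 g

Step 1:
n(J) = 2050 / 142.10 = 14.43 mol
n(G) = 18.33 mol
n/ν for J = 14.43/3 = 4.810
n/ν for G = 18.33/3 = 6.110
Smallest n/ν is J → limiting reagent.
n(T) produced = (2/3) × 14.43 = 9.620 mol
Step 2:
n(T) available = 9.620 mol
n(B) = 4140 / 92.60 = 44.71 mol
n/ν for T = 9.620/1 = 9.620
n/ν for B = 44.71/3 = 14.90
Smallest n/ν is T → limiting reagent.
n(X) = (2/1) × 9.620 = 19.24 mol
mass = 19.24 × 368.55 = 7091 g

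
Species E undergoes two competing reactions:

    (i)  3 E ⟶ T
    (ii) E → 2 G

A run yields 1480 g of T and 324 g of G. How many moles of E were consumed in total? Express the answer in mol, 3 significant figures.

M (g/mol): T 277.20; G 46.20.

19.5 mol

n(T) = 1480 / 277.20 = 5.339 mol
n(G) = 324 / 46.20 = 7.013 mol
n(E) via (i) = (3/1)×5.339 = 16.02 mol
n(E) via (ii) = (1/2)×7.013 = 3.507 mol
total n(E) = 16.02 + 3.507 = 19.53 mol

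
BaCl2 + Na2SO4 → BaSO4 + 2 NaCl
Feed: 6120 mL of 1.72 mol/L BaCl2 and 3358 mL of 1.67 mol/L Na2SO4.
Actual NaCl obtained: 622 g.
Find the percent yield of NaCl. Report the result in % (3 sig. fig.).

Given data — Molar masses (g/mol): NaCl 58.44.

n(BaCl2) = 1.72 × 6120/1000 = 10.53 mol
n(Na2SO4) = 1.67 × 3358/1000 = 5.608 mol
n/ν → BaCl2: 10.53, Na2SO4: 5.608; Na2SO4 is limiting.
theoretical n(NaCl) = (2/1) × 5.608 = 11.22 mol → 655.7 g
% yield = 622 / 655.7 × 100 = 94.86 %

94.9 %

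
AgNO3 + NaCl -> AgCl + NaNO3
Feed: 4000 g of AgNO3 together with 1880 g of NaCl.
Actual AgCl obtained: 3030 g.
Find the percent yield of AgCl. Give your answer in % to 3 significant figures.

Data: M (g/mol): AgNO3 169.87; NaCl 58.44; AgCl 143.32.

89.8 %

n(AgNO3) = 4000 / 169.87 = 23.55 mol
n(NaCl) = 1880 / 58.44 = 32.17 mol
n/ν → AgNO3: 23.55, NaCl: 32.17; AgNO3 is limiting.
theoretical n(AgCl) = (1/1) × 23.55 = 23.55 mol → 3375 g
% yield = 3030 / 3375 × 100 = 89.78 %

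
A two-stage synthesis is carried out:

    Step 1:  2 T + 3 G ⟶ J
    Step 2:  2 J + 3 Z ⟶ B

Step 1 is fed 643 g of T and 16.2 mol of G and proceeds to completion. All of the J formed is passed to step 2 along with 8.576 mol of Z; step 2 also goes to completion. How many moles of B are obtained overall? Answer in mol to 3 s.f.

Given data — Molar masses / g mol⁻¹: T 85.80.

Step 1:
n(T) = 643.0 / 85.80 = 7.494 mol
n(G) = 16.20 mol
n/ν → T: 3.747, G: 5.400; T is limiting.
n(J) produced = (1/2) × 7.494 = 3.747 mol
Step 2:
n(J) available = 3.747 mol
n(Z) = 8.576 mol
n/ν → J: 1.874, Z: 2.859; J is limiting.
n(B) = (1/2) × 3.747 = 1.874 mol

1.87 mol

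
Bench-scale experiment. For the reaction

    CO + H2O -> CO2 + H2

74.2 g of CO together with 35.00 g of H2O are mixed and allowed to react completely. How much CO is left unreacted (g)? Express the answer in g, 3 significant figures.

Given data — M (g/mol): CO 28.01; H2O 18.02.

19.8 g

n(CO) = 74.20 / 28.01 = 2.649 mol
n(H2O) = 35.00 / 18.02 = 1.942 mol
n/ν → CO: 2.649, H2O: 1.942; H2O is limiting.
CO consumed = (1/1) × 1.942 = 1.942 mol
CO remaining = 2.649 − 1.942 = 0.7070 mol
mass = 0.7070 × 28.01 = 19.80 g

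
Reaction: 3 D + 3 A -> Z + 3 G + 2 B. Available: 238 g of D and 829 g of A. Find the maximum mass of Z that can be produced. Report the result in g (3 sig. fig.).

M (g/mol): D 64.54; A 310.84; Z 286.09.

n(D) = 238.0 / 64.54 = 3.688 mol
n(A) = 829.0 / 310.84 = 2.667 mol
n/ν for D = 3.688/3 = 1.229
n/ν for A = 2.667/3 = 0.8890
Smallest n/ν is A → limiting reagent.
n(Z) = (1/3) × 2.667 = 0.8890 mol
mass = 0.8890 × 286.09 = 254.3 g

254 g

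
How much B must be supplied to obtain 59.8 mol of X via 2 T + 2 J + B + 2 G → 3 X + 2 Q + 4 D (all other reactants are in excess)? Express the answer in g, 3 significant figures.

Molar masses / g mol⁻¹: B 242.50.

n(X) = 59.80 mol
n(B) = (1/3) × 59.80 = 19.93 mol
mass = 19.93 × 242.50 = 4833 g

4830 g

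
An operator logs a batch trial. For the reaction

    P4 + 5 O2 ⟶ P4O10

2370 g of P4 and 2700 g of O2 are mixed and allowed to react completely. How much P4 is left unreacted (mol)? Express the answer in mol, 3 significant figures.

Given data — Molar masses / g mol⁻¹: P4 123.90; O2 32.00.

2.25 mol

n(P4) = 2370 / 123.90 = 19.13 mol
n(O2) = 2700 / 32.00 = 84.38 mol
n/ν for P4 = 19.13/1 = 19.13
n/ν for O2 = 84.38/5 = 16.88
Smallest n/ν is O2 → limiting reagent.
P4 consumed = (1/5) × 84.38 = 16.88 mol
P4 remaining = 19.13 − 16.88 = 2.250 mol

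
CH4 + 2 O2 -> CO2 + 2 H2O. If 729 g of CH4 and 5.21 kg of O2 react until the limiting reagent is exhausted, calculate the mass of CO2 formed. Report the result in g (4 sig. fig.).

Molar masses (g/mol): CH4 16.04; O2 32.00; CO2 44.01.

2000 g

n(CH4) = 729.0 / 16.04 = 45.45 mol
n(O2) = 5.210×1000 / 32.00 = 162.8 mol
n/ν → CH4: 45.45, O2: 81.40; CH4 is limiting.
n(CO2) = (1/1) × 45.45 = 45.45 mol
mass = 45.45 × 44.01 = 2000 g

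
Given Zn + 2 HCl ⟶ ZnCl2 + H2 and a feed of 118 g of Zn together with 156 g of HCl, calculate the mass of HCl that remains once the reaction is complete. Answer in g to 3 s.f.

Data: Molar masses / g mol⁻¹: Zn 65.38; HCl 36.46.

24.4 g

n(Zn) = 118.0 / 65.38 = 1.805 mol
n(HCl) = 156.0 / 36.46 = 4.279 mol
n/ν for Zn = 1.805/1 = 1.805
n/ν for HCl = 4.279/2 = 2.140
Smallest n/ν is Zn → limiting reagent.
HCl consumed = (2/1) × 1.805 = 3.610 mol
HCl remaining = 4.279 − 3.610 = 0.6690 mol
mass = 0.6690 × 36.46 = 24.39 g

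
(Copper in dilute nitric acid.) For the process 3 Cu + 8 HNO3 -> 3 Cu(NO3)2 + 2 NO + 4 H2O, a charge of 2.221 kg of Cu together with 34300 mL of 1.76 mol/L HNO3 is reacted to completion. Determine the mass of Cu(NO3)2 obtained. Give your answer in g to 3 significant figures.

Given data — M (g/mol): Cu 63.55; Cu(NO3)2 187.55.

n(Cu) = 2.221×1000 / 63.55 = 34.95 mol
n(HNO3) = 1.76 × 34300/1000 = 60.37 mol
n/ν → Cu: 11.65, HNO3: 7.546; HNO3 is limiting.
n(Cu(NO3)2) = (3/8) × 60.37 = 22.64 mol
mass = 22.64 × 187.55 = 4246 g

4250 g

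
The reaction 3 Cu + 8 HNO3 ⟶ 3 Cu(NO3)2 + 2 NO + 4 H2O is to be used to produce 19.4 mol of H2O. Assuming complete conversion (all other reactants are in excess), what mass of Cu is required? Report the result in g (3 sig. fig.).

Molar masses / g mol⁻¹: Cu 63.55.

n(H2O) = 19.40 mol
n(Cu) = (3/4) × 19.40 = 14.55 mol
mass = 14.55 × 63.55 = 924.7 g

925 g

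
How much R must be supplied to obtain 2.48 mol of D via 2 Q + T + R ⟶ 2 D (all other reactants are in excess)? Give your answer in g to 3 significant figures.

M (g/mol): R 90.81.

113 g

n(D) = 2.480 mol
n(R) = (1/2) × 2.480 = 1.240 mol
mass = 1.240 × 90.81 = 112.6 g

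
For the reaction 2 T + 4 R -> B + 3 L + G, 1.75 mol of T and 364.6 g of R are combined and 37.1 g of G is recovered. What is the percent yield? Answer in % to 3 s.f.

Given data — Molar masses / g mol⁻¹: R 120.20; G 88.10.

55.5 %

n(T) = 1.750 mol
n(R) = 364.6 / 120.20 = 3.033 mol
n/ν for T = 1.750/2 = 0.8750
n/ν for R = 3.033/4 = 0.7583
Smallest n/ν is R → limiting reagent.
theoretical n(G) = (1/4) × 3.033 = 0.7583 mol → 66.81 g
% yield = 37.1 / 66.81 × 100 = 55.53 %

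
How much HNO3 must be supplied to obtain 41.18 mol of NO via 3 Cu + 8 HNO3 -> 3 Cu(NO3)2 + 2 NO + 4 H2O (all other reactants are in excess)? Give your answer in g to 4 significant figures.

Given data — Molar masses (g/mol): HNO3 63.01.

10380 g

n(NO) = 41.18 mol
n(HNO3) = (8/2) × 41.18 = 164.7 mol
mass = 164.7 × 63.01 = 10380 g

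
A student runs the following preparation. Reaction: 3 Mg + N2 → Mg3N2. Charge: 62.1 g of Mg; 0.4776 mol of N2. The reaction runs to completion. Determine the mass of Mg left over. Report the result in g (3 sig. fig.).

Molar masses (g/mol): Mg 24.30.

n(Mg) = 62.10 / 24.30 = 2.556 mol
n(N2) = 0.4776 mol
n/ν for Mg = 2.556/3 = 0.8520
n/ν for N2 = 0.4776/1 = 0.4776
Smallest n/ν is N2 → limiting reagent.
Mg consumed = (3/1) × 0.4776 = 1.433 mol
Mg remaining = 2.556 − 1.433 = 1.123 mol
mass = 1.123 × 24.30 = 27.29 g

27.3 g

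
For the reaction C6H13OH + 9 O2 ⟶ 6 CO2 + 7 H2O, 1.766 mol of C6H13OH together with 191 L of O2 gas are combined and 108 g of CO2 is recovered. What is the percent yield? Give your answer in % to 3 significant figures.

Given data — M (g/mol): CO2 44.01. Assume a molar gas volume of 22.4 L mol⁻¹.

43.2 %

n(C6H13OH) = 1.766 mol
n(O2) = 191.0 / 22.4 = 8.527 mol
n/ν for C6H13OH = 1.766/1 = 1.766
n/ν for O2 = 8.527/9 = 0.9474
Smallest n/ν is O2 → limiting reagent.
theoretical n(CO2) = (6/9) × 8.527 = 5.685 mol → 250.2 g
% yield = 108 / 250.2 × 100 = 43.17 %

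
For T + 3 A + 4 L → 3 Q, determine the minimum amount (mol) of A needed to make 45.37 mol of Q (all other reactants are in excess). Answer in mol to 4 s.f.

n(Q) = 45.37 mol
n(A) = (3/3) × 45.37 = 45.37 mol

45.37 mol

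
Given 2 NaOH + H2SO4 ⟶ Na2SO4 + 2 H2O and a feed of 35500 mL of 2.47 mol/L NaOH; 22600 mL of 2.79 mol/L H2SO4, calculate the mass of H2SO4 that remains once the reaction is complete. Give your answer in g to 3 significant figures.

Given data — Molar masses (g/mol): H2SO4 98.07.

1880 g

n(NaOH) = 2.47 × 35500/1000 = 87.69 mol
n(H2SO4) = 2.79 × 22600/1000 = 63.05 mol
n/ν → NaOH: 43.85, H2SO4: 63.05; NaOH is limiting.
H2SO4 consumed = (1/2) × 87.69 = 43.85 mol
H2SO4 remaining = 63.05 − 43.85 = 19.20 mol
mass = 19.20 × 98.07 = 1883 g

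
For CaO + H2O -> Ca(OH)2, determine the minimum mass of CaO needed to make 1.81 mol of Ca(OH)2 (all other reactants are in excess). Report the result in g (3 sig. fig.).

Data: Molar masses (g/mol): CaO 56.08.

n(Ca(OH)2) = 1.810 mol
n(CaO) = (1/1) × 1.810 = 1.810 mol
mass = 1.810 × 56.08 = 101.5 g

102 g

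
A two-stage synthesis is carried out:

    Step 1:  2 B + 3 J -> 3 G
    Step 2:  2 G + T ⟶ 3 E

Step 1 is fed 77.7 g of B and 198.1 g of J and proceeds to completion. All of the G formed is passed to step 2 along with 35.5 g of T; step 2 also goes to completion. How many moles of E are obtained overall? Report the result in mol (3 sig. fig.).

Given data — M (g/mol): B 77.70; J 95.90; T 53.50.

Step 1:
n(B) = 77.70 / 77.70 = 1.000 mol
n(J) = 198.1 / 95.90 = 2.066 mol
n/ν → B: 0.5000, J: 0.6887; B is limiting.
n(G) produced = (3/2) × 1.000 = 1.500 mol
Step 2:
n(G) available = 1.500 mol
n(T) = 35.50 / 53.50 = 0.6636 mol
n/ν → G: 0.7500, T: 0.6636; T is limiting.
n(E) = (3/1) × 0.6636 = 1.991 mol

1.99 mol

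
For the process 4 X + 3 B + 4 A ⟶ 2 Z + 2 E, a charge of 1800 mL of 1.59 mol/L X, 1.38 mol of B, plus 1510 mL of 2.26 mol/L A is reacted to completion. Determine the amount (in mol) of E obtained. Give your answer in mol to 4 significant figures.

0.9200 mol

n(X) = 1.59 × 1800/1000 = 2.862 mol
n(B) = 1.380 mol
n(A) = 2.26 × 1510/1000 = 3.413 mol
n/ν for X = 2.862/4 = 0.7155
n/ν for B = 1.380/3 = 0.4600
n/ν for A = 3.413/4 = 0.8533
Smallest n/ν is B → limiting reagent.
n(E) = (2/3) × 1.380 = 0.9200 mol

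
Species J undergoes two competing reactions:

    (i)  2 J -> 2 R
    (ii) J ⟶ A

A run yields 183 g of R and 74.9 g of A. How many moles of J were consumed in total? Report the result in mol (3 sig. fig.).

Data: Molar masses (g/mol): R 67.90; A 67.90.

3.80 mol

n(R) = 183 / 67.90 = 2.695 mol
n(A) = 74.9 / 67.90 = 1.103 mol
n(J) via (i) = (2/2)×2.695 = 2.695 mol
n(J) via (ii) = (1/1)×1.103 = 1.103 mol
total n(J) = 2.695 + 1.103 = 3.798 mol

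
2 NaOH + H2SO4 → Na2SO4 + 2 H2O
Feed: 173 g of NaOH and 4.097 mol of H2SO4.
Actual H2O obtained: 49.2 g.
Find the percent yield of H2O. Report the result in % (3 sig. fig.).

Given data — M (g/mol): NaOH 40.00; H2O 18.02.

63.1 %

n(NaOH) = 173.0 / 40.00 = 4.325 mol
n(H2SO4) = 4.097 mol
n/ν → NaOH: 2.163, H2SO4: 4.097; NaOH is limiting.
theoretical n(H2O) = (2/2) × 4.325 = 4.325 mol → 77.94 g
% yield = 49.2 / 77.94 × 100 = 63.13 %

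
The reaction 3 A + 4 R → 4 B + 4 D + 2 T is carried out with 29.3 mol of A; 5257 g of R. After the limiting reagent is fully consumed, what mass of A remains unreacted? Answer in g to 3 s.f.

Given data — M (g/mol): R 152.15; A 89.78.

304 g

n(A) = 29.30 mol
n(R) = 5257 / 152.15 = 34.55 mol
n/ν for A = 29.30/3 = 9.767
n/ν for R = 34.55/4 = 8.638
Smallest n/ν is R → limiting reagent.
A consumed = (3/4) × 34.55 = 25.91 mol
A remaining = 29.30 − 25.91 = 3.390 mol
mass = 3.390 × 89.78 = 304.4 g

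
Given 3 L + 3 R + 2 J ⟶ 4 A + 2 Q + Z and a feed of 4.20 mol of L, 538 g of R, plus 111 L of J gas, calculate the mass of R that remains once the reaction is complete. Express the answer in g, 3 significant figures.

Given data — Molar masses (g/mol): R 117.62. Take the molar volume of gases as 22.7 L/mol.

44.0 g

n(L) = 4.200 mol
n(R) = 538.0 / 117.62 = 4.574 mol
n(J) = 111.0 / 22.7 = 4.890 mol
n/ν → L: 1.400, R: 1.525, J: 2.445; L is limiting.
R consumed = (3/3) × 4.200 = 4.200 mol
R remaining = 4.574 − 4.200 = 0.3740 mol
mass = 0.3740 × 117.62 = 43.99 g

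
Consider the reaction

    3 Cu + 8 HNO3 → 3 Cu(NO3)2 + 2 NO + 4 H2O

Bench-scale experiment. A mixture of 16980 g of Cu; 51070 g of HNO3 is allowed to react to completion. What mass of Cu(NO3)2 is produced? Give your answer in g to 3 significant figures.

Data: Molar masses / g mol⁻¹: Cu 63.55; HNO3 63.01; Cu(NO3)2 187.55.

50100 g

n(Cu) = 16980 / 63.55 = 267.2 mol
n(HNO3) = 51070 / 63.01 = 810.5 mol
n/ν for Cu = 267.2/3 = 89.07
n/ν for HNO3 = 810.5/8 = 101.3
Smallest n/ν is Cu → limiting reagent.
n(Cu(NO3)2) = (3/3) × 267.2 = 267.2 mol
mass = 267.2 × 187.55 = 50110 g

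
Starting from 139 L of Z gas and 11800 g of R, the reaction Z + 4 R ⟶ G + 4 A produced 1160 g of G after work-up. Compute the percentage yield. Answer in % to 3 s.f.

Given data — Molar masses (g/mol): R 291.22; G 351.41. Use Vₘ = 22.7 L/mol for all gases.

n(Z) = 139.0 / 22.7 = 6.123 mol
n(R) = 11800 / 291.22 = 40.52 mol
n/ν for Z = 6.123/1 = 6.123
n/ν for R = 40.52/4 = 10.13
Smallest n/ν is Z → limiting reagent.
theoretical n(G) = (1/1) × 6.123 = 6.123 mol → 2152 g
% yield = 1160 / 2152 × 100 = 53.90 %

53.9 %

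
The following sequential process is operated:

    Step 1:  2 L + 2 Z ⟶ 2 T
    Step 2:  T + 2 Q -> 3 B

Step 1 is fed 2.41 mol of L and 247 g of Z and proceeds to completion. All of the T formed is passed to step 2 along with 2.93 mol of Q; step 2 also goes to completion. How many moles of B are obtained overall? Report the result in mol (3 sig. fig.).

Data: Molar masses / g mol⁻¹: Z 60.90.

Step 1:
n(L) = 2.410 mol
n(Z) = 247.0 / 60.90 = 4.056 mol
n/ν for L = 2.410/2 = 1.205
n/ν for Z = 4.056/2 = 2.028
Smallest n/ν is L → limiting reagent.
n(T) produced = (2/2) × 2.410 = 2.410 mol
Step 2:
n(T) available = 2.410 mol
n(Q) = 2.930 mol
n/ν for T = 2.410/1 = 2.410
n/ν for Q = 2.930/2 = 1.465
Smallest n/ν is Q → limiting reagent.
n(B) = (3/2) × 2.930 = 4.395 mol

4.40 mol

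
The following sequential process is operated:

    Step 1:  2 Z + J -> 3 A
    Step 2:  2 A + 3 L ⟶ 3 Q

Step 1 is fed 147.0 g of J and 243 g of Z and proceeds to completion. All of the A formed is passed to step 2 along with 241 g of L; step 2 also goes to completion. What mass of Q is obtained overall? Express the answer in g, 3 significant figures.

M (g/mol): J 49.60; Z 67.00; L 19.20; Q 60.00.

Step 1:
n(J) = 147.0 / 49.60 = 2.964 mol
n(Z) = 243.0 / 67.00 = 3.627 mol
n/ν for J = 2.964/1 = 2.964
n/ν for Z = 3.627/2 = 1.814
Smallest n/ν is Z → limiting reagent.
n(A) produced = (3/2) × 3.627 = 5.441 mol
Step 2:
n(A) available = 5.441 mol
n(L) = 241.0 / 19.20 = 12.55 mol
n/ν for A = 5.441/2 = 2.721
n/ν for L = 12.55/3 = 4.183
Smallest n/ν is A → limiting reagent.
n(Q) = (3/2) × 5.441 = 8.162 mol
mass = 8.162 × 60.00 = 489.7 g

490 g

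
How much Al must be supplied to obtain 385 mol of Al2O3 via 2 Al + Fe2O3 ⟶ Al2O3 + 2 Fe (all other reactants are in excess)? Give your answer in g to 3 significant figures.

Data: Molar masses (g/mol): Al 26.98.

n(Al2O3) = 385.0 mol
n(Al) = (2/1) × 385.0 = 770.0 mol
mass = 770.0 × 26.98 = 20770 g

20800 g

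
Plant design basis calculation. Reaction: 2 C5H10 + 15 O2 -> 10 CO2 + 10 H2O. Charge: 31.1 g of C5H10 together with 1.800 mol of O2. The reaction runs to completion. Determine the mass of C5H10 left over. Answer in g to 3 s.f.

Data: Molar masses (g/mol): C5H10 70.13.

n(C5H10) = 31.10 / 70.13 = 0.4435 mol
n(O2) = 1.800 mol
n/ν for C5H10 = 0.4435/2 = 0.2218
n/ν for O2 = 1.800/15 = 0.1200
Smallest n/ν is O2 → limiting reagent.
C5H10 consumed = (2/15) × 1.800 = 0.2400 mol
C5H10 remaining = 0.4435 − 0.2400 = 0.2035 mol
mass = 0.2035 × 70.13 = 14.27 g

14.3 g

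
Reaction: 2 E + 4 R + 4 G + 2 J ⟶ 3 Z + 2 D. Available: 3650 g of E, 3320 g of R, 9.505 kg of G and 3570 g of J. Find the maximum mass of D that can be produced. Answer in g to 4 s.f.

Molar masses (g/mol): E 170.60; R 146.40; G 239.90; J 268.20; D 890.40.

10100 g

n(E) = 3650 / 170.60 = 21.40 mol
n(R) = 3320 / 146.40 = 22.68 mol
n(G) = 9.505×1000 / 239.90 = 39.62 mol
n(J) = 3570 / 268.20 = 13.31 mol
n/ν → E: 10.70, R: 5.670, G: 9.905, J: 6.655; R is limiting.
n(D) = (2/4) × 22.68 = 11.34 mol
mass = 11.34 × 890.40 = 10100 g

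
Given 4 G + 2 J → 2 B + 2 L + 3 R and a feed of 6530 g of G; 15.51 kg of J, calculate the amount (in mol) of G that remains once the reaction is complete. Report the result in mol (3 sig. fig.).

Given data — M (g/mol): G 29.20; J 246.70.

97.9 mol

n(G) = 6530 / 29.20 = 223.6 mol
n(J) = 15.51×1000 / 246.70 = 62.87 mol
n/ν for G = 223.6/4 = 55.90
n/ν for J = 62.87/2 = 31.44
Smallest n/ν is J → limiting reagent.
G consumed = (4/2) × 62.87 = 125.7 mol
G remaining = 223.6 − 125.7 = 97.90 mol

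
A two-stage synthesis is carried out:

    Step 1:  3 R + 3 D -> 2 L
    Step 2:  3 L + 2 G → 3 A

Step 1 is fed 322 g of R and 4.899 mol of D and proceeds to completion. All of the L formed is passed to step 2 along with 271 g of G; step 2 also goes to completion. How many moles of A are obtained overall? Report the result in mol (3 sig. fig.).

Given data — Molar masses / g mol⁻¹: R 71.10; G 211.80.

1.92 mol

Step 1:
n(R) = 322.0 / 71.10 = 4.529 mol
n(D) = 4.899 mol
n/ν → R: 1.510, D: 1.633; R is limiting.
n(L) produced = (2/3) × 4.529 = 3.019 mol
Step 2:
n(L) available = 3.019 mol
n(G) = 271.0 / 211.80 = 1.280 mol
n/ν → L: 1.006, G: 0.6400; G is limiting.
n(A) = (3/2) × 1.280 = 1.920 mol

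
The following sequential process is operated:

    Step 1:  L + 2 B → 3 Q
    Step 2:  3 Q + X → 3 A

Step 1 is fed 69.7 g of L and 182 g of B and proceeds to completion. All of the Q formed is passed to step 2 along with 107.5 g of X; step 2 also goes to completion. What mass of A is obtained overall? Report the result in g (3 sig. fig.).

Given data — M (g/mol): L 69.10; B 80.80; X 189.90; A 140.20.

Step 1:
n(L) = 69.70 / 69.10 = 1.009 mol
n(B) = 182.0 / 80.80 = 2.252 mol
n/ν for L = 1.009/1 = 1.009
n/ν for B = 2.252/2 = 1.126
Smallest n/ν is L → limiting reagent.
n(Q) produced = (3/1) × 1.009 = 3.027 mol
Step 2:
n(Q) available = 3.027 mol
n(X) = 107.5 / 189.90 = 0.5661 mol
n/ν for Q = 3.027/3 = 1.009
n/ν for X = 0.5661/1 = 0.5661
Smallest n/ν is X → limiting reagent.
n(A) = (3/1) × 0.5661 = 1.698 mol
mass = 1.698 × 140.20 = 238.1 g

238 g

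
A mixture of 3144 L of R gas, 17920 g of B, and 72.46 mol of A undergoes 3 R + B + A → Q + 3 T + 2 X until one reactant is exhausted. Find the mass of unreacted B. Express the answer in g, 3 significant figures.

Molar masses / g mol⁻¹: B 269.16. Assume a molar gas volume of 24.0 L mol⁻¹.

n(R) = 3144 / 24.0 = 131.0 mol
n(B) = 17920 / 269.16 = 66.58 mol
n(A) = 72.46 mol
n/ν → R: 43.67, B: 66.58, A: 72.46; R is limiting.
B consumed = (1/3) × 131.0 = 43.67 mol
B remaining = 66.58 − 43.67 = 22.91 mol
mass = 22.91 × 269.16 = 6166 g

6170 g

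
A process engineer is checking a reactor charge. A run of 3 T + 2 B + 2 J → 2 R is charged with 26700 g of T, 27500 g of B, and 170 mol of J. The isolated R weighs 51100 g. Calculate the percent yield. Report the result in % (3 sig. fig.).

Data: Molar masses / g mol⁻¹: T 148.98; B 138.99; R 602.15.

n(T) = 26700 / 148.98 = 179.2 mol
n(B) = 27500 / 138.99 = 197.9 mol
n(J) = 170.0 mol
n/ν → T: 59.73, B: 98.95, J: 85.00; T is limiting.
theoretical n(R) = (2/3) × 179.2 = 119.5 mol → 71960 g
% yield = 51100 / 71960 × 100 = 71.01 %

71.0 %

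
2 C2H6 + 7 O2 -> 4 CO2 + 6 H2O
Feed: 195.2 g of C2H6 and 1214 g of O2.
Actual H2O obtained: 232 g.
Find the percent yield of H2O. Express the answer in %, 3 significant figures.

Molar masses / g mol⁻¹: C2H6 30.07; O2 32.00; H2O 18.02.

66.1 %

n(C2H6) = 195.2 / 30.07 = 6.492 mol
n(O2) = 1214 / 32.00 = 37.94 mol
n/ν for C2H6 = 6.492/2 = 3.246
n/ν for O2 = 37.94/7 = 5.420
Smallest n/ν is C2H6 → limiting reagent.
theoretical n(H2O) = (6/2) × 6.492 = 19.48 mol → 351.0 g
% yield = 232 / 351.0 × 100 = 66.10 %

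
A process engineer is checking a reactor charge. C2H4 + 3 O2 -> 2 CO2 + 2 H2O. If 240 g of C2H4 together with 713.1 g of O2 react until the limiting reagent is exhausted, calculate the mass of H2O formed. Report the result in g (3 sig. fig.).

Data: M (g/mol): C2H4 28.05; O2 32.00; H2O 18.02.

n(C2H4) = 240.0 / 28.05 = 8.556 mol
n(O2) = 713.1 / 32.00 = 22.28 mol
n/ν for C2H4 = 8.556/1 = 8.556
n/ν for O2 = 22.28/3 = 7.427
Smallest n/ν is O2 → limiting reagent.
n(H2O) = (2/3) × 22.28 = 14.85 mol
mass = 14.85 × 18.02 = 267.6 g

268 g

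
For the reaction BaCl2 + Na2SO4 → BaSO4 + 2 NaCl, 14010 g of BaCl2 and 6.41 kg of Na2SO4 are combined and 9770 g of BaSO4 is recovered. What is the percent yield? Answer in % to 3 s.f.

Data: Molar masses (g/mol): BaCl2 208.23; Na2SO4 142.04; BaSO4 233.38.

92.8 %

n(BaCl2) = 14010 / 208.23 = 67.28 mol
n(Na2SO4) = 6.410×1000 / 142.04 = 45.13 mol
n/ν for BaCl2 = 67.28/1 = 67.28
n/ν for Na2SO4 = 45.13/1 = 45.13
Smallest n/ν is Na2SO4 → limiting reagent.
theoretical n(BaSO4) = (1/1) × 45.13 = 45.13 mol → 10530 g
% yield = 9770 / 10530 × 100 = 92.78 %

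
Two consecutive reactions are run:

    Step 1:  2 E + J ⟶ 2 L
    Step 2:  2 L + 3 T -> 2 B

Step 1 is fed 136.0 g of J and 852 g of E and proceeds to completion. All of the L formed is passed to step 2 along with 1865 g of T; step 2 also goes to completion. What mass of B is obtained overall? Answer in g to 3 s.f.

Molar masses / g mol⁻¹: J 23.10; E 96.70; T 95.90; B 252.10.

Step 1:
n(J) = 136.0 / 23.10 = 5.887 mol
n(E) = 852.0 / 96.70 = 8.811 mol
n/ν → J: 5.887, E: 4.406; E is limiting.
n(L) produced = (2/2) × 8.811 = 8.811 mol
Step 2:
n(L) available = 8.811 mol
n(T) = 1865 / 95.90 = 19.45 mol
n/ν → L: 4.406, T: 6.483; L is limiting.
n(B) = (2/2) × 8.811 = 8.811 mol
mass = 8.811 × 252.10 = 2221 g

2220 g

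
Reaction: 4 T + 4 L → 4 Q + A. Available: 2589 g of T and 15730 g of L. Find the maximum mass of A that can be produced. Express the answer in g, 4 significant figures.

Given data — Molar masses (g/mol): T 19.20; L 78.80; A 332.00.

n(T) = 2589 / 19.20 = 134.8 mol
n(L) = 15730 / 78.80 = 199.6 mol
n/ν for T = 134.8/4 = 33.70
n/ν for L = 199.6/4 = 49.90
Smallest n/ν is T → limiting reagent.
n(A) = (1/4) × 134.8 = 33.70 mol
mass = 33.70 × 332.00 = 11190 g

11190 g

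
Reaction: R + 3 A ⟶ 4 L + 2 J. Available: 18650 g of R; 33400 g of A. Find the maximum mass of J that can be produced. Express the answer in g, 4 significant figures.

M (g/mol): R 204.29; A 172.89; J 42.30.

5448 g

n(R) = 18650 / 204.29 = 91.29 mol
n(A) = 33400 / 172.89 = 193.2 mol
n/ν for R = 91.29/1 = 91.29
n/ν for A = 193.2/3 = 64.40
Smallest n/ν is A → limiting reagent.
n(J) = (2/3) × 193.2 = 128.8 mol
mass = 128.8 × 42.30 = 5448 g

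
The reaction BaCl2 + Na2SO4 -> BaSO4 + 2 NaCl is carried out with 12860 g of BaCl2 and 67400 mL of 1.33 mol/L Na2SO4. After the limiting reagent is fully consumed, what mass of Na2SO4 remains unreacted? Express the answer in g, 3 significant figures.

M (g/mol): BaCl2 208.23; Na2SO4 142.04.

3960 g

n(BaCl2) = 12860 / 208.23 = 61.76 mol
n(Na2SO4) = 1.33 × 67400/1000 = 89.64 mol
n/ν → BaCl2: 61.76, Na2SO4: 89.64; BaCl2 is limiting.
Na2SO4 consumed = (1/1) × 61.76 = 61.76 mol
Na2SO4 remaining = 89.64 − 61.76 = 27.88 mol
mass = 27.88 × 142.04 = 3960 g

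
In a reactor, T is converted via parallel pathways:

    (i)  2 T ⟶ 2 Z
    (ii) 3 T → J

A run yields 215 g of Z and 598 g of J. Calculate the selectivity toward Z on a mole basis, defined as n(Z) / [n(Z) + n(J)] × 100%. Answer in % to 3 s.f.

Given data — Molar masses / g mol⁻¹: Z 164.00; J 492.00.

51.9 %

n(Z) = 215 / 164.00 = 1.311 mol
n(J) = 598 / 492.00 = 1.215 mol
selectivity = 1.311/(1.311+1.215) × 100 = 51.90 %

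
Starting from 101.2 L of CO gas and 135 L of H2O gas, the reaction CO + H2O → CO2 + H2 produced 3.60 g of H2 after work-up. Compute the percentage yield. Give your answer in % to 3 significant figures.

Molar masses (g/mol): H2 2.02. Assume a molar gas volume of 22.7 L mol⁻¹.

n(CO) = 101.2 / 22.7 = 4.458 mol
n(H2O) = 135.0 / 22.7 = 5.947 mol
n/ν for CO = 4.458/1 = 4.458
n/ν for H2O = 5.947/1 = 5.947
Smallest n/ν is CO → limiting reagent.
theoretical n(H2) = (1/1) × 4.458 = 4.458 mol → 9.005 g
% yield = 3.60 / 9.005 × 100 = 39.98 %

40.0 %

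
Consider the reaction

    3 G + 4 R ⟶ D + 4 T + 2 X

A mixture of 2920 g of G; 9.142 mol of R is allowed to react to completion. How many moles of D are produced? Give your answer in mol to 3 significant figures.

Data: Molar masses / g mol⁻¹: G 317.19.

2.29 mol

n(G) = 2920 / 317.19 = 9.206 mol
n(R) = 9.142 mol
n/ν → G: 3.069, R: 2.286; R is limiting.
n(D) = (1/4) × 9.142 = 2.286 mol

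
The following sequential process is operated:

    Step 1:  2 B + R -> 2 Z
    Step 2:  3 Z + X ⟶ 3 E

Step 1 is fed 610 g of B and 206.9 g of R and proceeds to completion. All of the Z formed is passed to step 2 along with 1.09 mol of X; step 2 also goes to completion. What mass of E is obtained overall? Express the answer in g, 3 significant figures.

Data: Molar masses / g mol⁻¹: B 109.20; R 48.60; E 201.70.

660 g

Step 1:
n(B) = 610.0 / 109.20 = 5.586 mol
n(R) = 206.9 / 48.60 = 4.257 mol
n/ν for B = 5.586/2 = 2.793
n/ν for R = 4.257/1 = 4.257
Smallest n/ν is B → limiting reagent.
n(Z) produced = (2/2) × 5.586 = 5.586 mol
Step 2:
n(Z) available = 5.586 mol
n(X) = 1.090 mol
n/ν for Z = 5.586/3 = 1.862
n/ν for X = 1.090/1 = 1.090
Smallest n/ν is X → limiting reagent.
n(E) = (3/1) × 1.090 = 3.270 mol
mass = 3.270 × 201.70 = 659.6 g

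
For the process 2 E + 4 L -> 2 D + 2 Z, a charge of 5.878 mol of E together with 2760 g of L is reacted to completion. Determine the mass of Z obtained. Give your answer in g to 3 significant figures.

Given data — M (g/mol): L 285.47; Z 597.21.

n(E) = 5.878 mol
n(L) = 2760 / 285.47 = 9.668 mol
n/ν for E = 5.878/2 = 2.939
n/ν for L = 9.668/4 = 2.417
Smallest n/ν is L → limiting reagent.
n(Z) = (2/4) × 9.668 = 4.834 mol
mass = 4.834 × 597.21 = 2887 g

2890 g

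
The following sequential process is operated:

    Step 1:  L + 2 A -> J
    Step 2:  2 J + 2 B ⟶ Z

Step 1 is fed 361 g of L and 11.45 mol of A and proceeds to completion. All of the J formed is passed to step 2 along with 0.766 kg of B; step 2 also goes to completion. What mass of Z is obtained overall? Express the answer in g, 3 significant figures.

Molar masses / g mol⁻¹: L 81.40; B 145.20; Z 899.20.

Step 1:
n(L) = 361.0 / 81.40 = 4.435 mol
n(A) = 11.45 mol
n/ν for L = 4.435/1 = 4.435
n/ν for A = 11.45/2 = 5.725
Smallest n/ν is L → limiting reagent.
n(J) produced = (1/1) × 4.435 = 4.435 mol
Step 2:
n(J) available = 4.435 mol
n(B) = 0.7660×1000 / 145.20 = 5.275 mol
n/ν for J = 4.435/2 = 2.218
n/ν for B = 5.275/2 = 2.638
Smallest n/ν is J → limiting reagent.
n(Z) = (1/2) × 4.435 = 2.218 mol
mass = 2.218 × 899.20 = 1994 g

1990 g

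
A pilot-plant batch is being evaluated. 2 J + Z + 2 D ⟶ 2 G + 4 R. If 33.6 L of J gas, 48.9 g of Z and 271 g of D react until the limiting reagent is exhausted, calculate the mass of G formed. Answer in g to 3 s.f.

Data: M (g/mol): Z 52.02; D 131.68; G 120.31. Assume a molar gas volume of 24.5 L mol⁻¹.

165 g

n(J) = 33.60 / 24.5 = 1.371 mol
n(Z) = 48.90 / 52.02 = 0.9400 mol
n(D) = 271.0 / 131.68 = 2.058 mol
n/ν for J = 1.371/2 = 0.6855
n/ν for Z = 0.9400/1 = 0.9400
n/ν for D = 2.058/2 = 1.029
Smallest n/ν is J → limiting reagent.
n(G) = (2/2) × 1.371 = 1.371 mol
mass = 1.371 × 120.31 = 164.9 g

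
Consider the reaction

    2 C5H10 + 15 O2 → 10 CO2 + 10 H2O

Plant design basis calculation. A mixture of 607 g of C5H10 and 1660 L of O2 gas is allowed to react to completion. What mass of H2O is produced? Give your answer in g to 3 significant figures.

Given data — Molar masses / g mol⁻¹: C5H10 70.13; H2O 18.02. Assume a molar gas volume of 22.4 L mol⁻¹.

n(C5H10) = 607.0 / 70.13 = 8.655 mol
n(O2) = 1660 / 22.4 = 74.11 mol
n/ν for C5H10 = 8.655/2 = 4.328
n/ν for O2 = 74.11/15 = 4.941
Smallest n/ν is C5H10 → limiting reagent.
n(H2O) = (10/2) × 8.655 = 43.28 mol
mass = 43.28 × 18.02 = 779.9 g

780 g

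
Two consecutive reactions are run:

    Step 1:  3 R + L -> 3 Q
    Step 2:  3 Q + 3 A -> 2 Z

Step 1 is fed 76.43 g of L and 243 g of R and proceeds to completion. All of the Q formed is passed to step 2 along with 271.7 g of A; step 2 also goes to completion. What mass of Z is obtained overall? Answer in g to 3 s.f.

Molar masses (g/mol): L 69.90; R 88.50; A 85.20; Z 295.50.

541 g

Step 1:
n(L) = 76.43 / 69.90 = 1.093 mol
n(R) = 243.0 / 88.50 = 2.746 mol
n/ν for L = 1.093/1 = 1.093
n/ν for R = 2.746/3 = 0.9153
Smallest n/ν is R → limiting reagent.
n(Q) produced = (3/3) × 2.746 = 2.746 mol
Step 2:
n(Q) available = 2.746 mol
n(A) = 271.7 / 85.20 = 3.189 mol
n/ν for Q = 2.746/3 = 0.9153
n/ν for A = 3.189/3 = 1.063
Smallest n/ν is Q → limiting reagent.
n(Z) = (2/3) × 2.746 = 1.831 mol
mass = 1.831 × 295.50 = 541.1 g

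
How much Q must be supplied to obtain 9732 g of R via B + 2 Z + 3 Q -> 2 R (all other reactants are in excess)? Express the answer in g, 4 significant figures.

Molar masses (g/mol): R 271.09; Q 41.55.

n(R) = 9732 / 271.09 = 35.90 mol
n(Q) = (3/2) × 35.90 = 53.85 mol
mass = 53.85 × 41.55 = 2237 g

2237 g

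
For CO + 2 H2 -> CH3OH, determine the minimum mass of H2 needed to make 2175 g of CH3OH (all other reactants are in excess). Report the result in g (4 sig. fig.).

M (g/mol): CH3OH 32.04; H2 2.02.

n(CH3OH) = 2175 / 32.04 = 67.88 mol
n(H2) = (2/1) × 67.88 = 135.8 mol
mass = 135.8 × 2.02 = 274.3 g

274.3 g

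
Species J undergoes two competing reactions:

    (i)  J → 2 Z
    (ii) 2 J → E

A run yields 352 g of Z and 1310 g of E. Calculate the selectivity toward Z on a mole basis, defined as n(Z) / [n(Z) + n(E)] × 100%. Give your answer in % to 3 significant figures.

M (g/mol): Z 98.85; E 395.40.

51.8 %

n(Z) = 352 / 98.85 = 3.561 mol
n(E) = 1310 / 395.40 = 3.313 mol
selectivity = 3.561/(3.561+3.313) × 100 = 51.80 %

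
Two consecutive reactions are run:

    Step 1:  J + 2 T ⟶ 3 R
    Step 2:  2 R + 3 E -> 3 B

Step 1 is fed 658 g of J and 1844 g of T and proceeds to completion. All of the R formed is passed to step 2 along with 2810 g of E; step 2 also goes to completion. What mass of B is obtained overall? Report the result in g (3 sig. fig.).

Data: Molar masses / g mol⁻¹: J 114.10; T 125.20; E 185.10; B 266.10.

Step 1:
n(J) = 658.0 / 114.10 = 5.767 mol
n(T) = 1844 / 125.20 = 14.73 mol
n/ν for J = 5.767/1 = 5.767
n/ν for T = 14.73/2 = 7.365
Smallest n/ν is J → limiting reagent.
n(R) produced = (3/1) × 5.767 = 17.30 mol
Step 2:
n(R) available = 17.30 mol
n(E) = 2810 / 185.10 = 15.18 mol
n/ν for R = 17.30/2 = 8.650
n/ν for E = 15.18/3 = 5.060
Smallest n/ν is E → limiting reagent.
n(B) = (3/3) × 15.18 = 15.18 mol
mass = 15.18 × 266.10 = 4039 g

4040 g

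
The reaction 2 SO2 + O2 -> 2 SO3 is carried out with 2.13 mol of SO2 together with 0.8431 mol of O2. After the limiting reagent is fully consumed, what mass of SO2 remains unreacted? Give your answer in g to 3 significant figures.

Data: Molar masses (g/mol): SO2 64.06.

28.4 g

n(SO2) = 2.130 mol
n(O2) = 0.8431 mol
n/ν for SO2 = 2.130/2 = 1.065
n/ν for O2 = 0.8431/1 = 0.8431
Smallest n/ν is O2 → limiting reagent.
SO2 consumed = (2/1) × 0.8431 = 1.686 mol
SO2 remaining = 2.130 − 1.686 = 0.4440 mol
mass = 0.4440 × 64.06 = 28.44 g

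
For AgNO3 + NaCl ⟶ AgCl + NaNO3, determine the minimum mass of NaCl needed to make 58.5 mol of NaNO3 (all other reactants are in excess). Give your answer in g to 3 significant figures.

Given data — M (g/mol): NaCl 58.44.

n(NaNO3) = 58.50 mol
n(NaCl) = (1/1) × 58.50 = 58.50 mol
mass = 58.50 × 58.44 = 3419 g

3420 g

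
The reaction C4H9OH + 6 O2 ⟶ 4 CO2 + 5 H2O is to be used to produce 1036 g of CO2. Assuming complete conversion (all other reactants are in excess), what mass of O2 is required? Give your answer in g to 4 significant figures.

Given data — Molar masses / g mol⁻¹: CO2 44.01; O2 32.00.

1130 g

n(CO2) = 1036 / 44.01 = 23.54 mol
n(O2) = (6/4) × 23.54 = 35.31 mol
mass = 35.31 × 32.00 = 1130 g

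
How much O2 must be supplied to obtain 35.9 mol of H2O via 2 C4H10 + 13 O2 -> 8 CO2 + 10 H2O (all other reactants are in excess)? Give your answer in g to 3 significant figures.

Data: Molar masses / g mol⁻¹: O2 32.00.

1490 g

n(H2O) = 35.90 mol
n(O2) = (13/10) × 35.90 = 46.67 mol
mass = 46.67 × 32.00 = 1493 g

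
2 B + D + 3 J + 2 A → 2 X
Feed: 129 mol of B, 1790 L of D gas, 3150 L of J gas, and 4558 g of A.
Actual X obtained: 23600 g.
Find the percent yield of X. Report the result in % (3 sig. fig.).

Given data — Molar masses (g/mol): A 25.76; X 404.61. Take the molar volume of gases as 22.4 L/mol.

n(B) = 129.0 mol
n(D) = 1790 / 22.4 = 79.91 mol
n(J) = 3150 / 22.4 = 140.6 mol
n(A) = 4558 / 25.76 = 176.9 mol
n/ν → B: 64.50, D: 79.91, J: 46.87, A: 88.45; J is limiting.
theoretical n(X) = (2/3) × 140.6 = 93.73 mol → 37920 g
% yield = 23600 / 37920 × 100 = 62.24 %

62.2 %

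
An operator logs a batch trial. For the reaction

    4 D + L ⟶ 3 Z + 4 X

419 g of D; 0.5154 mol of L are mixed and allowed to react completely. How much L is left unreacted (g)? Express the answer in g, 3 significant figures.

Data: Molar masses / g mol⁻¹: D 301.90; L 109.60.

n(D) = 419.0 / 301.90 = 1.388 mol
n(L) = 0.5154 mol
n/ν for D = 1.388/4 = 0.3470
n/ν for L = 0.5154/1 = 0.5154
Smallest n/ν is D → limiting reagent.
L consumed = (1/4) × 1.388 = 0.3470 mol
L remaining = 0.5154 − 0.3470 = 0.1684 mol
mass = 0.1684 × 109.60 = 18.46 g

18.5 g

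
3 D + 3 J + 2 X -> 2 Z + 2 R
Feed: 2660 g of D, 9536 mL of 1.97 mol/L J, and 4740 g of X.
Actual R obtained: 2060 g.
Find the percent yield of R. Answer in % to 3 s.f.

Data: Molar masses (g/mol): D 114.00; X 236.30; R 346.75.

47.4 %

n(D) = 2660 / 114.00 = 23.33 mol
n(J) = 1.97 × 9536/1000 = 18.79 mol
n(X) = 4740 / 236.30 = 20.06 mol
n/ν for D = 23.33/3 = 7.777
n/ν for J = 18.79/3 = 6.263
n/ν for X = 20.06/2 = 10.03
Smallest n/ν is J → limiting reagent.
theoretical n(R) = (2/3) × 18.79 = 12.53 mol → 4345 g
% yield = 2060 / 4345 × 100 = 47.41 %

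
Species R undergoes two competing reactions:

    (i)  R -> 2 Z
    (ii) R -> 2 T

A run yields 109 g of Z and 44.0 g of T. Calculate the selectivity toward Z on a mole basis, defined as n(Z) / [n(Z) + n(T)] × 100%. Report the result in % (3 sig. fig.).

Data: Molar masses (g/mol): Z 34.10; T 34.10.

n(Z) = 109 / 34.10 = 3.196 mol
n(T) = 44.0 / 34.10 = 1.290 mol
selectivity = 3.196/(3.196+1.290) × 100 = 71.24 %

71.2 %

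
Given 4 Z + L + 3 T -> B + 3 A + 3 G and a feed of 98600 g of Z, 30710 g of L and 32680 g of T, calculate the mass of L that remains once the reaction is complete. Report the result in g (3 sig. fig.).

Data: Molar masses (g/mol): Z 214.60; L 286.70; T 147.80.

n(Z) = 98600 / 214.60 = 459.5 mol
n(L) = 30710 / 286.70 = 107.1 mol
n(T) = 32680 / 147.80 = 221.1 mol
n/ν → Z: 114.9, L: 107.1, T: 73.70; T is limiting.
L consumed = (1/3) × 221.1 = 73.70 mol
L remaining = 107.1 − 73.70 = 33.40 mol
mass = 33.40 × 286.70 = 9576 g

9580 g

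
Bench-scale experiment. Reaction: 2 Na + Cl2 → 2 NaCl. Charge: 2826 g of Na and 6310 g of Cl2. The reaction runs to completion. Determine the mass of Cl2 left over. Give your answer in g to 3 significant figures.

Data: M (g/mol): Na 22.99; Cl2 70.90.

n(Na) = 2826 / 22.99 = 122.9 mol
n(Cl2) = 6310 / 70.90 = 89.00 mol
n/ν for Na = 122.9/2 = 61.45
n/ν for Cl2 = 89.00/1 = 89.00
Smallest n/ν is Na → limiting reagent.
Cl2 consumed = (1/2) × 122.9 = 61.45 mol
Cl2 remaining = 89.00 − 61.45 = 27.55 mol
mass = 27.55 × 70.90 = 1953 g

1950 g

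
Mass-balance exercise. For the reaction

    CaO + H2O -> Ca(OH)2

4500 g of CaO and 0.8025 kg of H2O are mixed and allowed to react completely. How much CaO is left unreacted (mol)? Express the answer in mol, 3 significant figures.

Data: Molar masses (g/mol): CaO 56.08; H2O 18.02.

n(CaO) = 4500 / 56.08 = 80.24 mol
n(H2O) = 0.8025×1000 / 18.02 = 44.53 mol
n/ν for CaO = 80.24/1 = 80.24
n/ν for H2O = 44.53/1 = 44.53
Smallest n/ν is H2O → limiting reagent.
CaO consumed = (1/1) × 44.53 = 44.53 mol
CaO remaining = 80.24 − 44.53 = 35.71 mol

35.7 mol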